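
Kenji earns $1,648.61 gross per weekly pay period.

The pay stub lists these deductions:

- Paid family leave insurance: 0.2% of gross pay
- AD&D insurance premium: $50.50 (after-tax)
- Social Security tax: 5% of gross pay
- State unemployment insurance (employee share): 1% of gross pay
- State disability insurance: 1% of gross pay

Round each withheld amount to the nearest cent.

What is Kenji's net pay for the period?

$1,479.40

Social Security tax: $1,648.61 × 0.05 = $82.43
State unemployment insurance (employee share): $1,648.61 × 0.01 = $16.49
State disability insurance: $1,648.61 × 0.01 = $16.49
Paid family leave insurance: $1,648.61 × 0.002 = $3.30
AD&D insurance premium: $50.50
Total deductions = $82.43 + $16.49 + $16.49 + $3.30 + $50.50 = $169.21
Net pay = $1,648.61 − $169.21 = $1,479.40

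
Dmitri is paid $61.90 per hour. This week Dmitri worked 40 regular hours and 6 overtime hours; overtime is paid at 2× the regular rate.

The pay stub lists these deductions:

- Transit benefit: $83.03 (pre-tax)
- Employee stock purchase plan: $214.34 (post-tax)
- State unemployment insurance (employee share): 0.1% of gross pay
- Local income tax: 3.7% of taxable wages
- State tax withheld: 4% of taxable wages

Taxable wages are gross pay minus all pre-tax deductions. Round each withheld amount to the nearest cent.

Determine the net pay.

Regular pay: 40 × $61.90 = $2,476.00
Overtime pay: 6 × $61.90 × 2 = $742.80
Gross pay = $2,476.00 + $742.80 = $3,218.80
Transit benefit: $83.03
Taxable wages = $3,218.80 − $83.03 = $3,135.77
Local income tax: $3,135.77 × 0.037 = $116.02
State tax withheld: $3,135.77 × 0.04 = $125.43
State unemployment insurance (employee share): $3,218.80 × 0.001 = $3.22
Employee stock purchase plan: $214.34
Total deductions = $83.03 + $116.02 + $125.43 + $3.22 + $214.34 = $542.04
Net pay = $3,218.80 − $542.04 = $2,676.76

$2,676.76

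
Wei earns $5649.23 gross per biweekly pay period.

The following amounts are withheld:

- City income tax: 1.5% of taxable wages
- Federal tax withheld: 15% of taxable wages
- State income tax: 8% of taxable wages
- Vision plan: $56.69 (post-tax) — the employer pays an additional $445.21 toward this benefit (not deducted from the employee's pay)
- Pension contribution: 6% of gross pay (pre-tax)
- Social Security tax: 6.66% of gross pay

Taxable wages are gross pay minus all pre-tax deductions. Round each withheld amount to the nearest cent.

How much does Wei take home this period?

Pension contribution: $5649.23 × 0.06 = $338.95
Taxable wages = $5649.23 − $338.95 = $5310.28
State income tax: $5310.28 × 0.08 = $424.82
Federal tax withheld: $5310.28 × 0.15 = $796.54
City income tax: $5310.28 × 0.015 = $79.65
Social Security tax: $5649.23 × 0.0666 = $376.24
Vision plan: $56.69
(Employer's $445.21 toward vision plan is not withheld from the employee.)
Total deductions = $338.95 + $424.82 + $796.54 + $79.65 + $376.24 + $56.69 = $2072.89
Net pay = $5649.23 − $2072.89 = $3576.34

$3576.34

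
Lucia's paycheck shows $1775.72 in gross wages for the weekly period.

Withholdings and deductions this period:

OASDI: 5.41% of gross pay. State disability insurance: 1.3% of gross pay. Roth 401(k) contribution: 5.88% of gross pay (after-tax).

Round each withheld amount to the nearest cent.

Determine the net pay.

$1552.16

State disability insurance: $1775.72 × 0.013 = $23.08
OASDI: $1775.72 × 0.0541 = $96.07
Roth 401(k) contribution: $1775.72 × 0.0588 = $104.41
Total deductions = $23.08 + $96.07 + $104.41 = $223.56
Net pay = $1775.72 − $223.56 = $1552.16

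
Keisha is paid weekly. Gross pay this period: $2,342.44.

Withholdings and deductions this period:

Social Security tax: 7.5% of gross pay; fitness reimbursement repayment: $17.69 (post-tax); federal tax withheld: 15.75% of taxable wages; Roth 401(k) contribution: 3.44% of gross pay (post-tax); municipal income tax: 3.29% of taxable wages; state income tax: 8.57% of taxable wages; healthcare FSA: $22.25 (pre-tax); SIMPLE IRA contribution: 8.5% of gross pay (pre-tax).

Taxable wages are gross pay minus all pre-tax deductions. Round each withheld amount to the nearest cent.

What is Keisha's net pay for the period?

$1,261.50

SIMPLE IRA contribution: $2,342.44 × 0.085 = $199.11
Healthcare FSA: $22.25
Pre-tax total = $199.11 + $22.25 = $221.36
Taxable wages = $2,342.44 − $221.36 = $2,121.08
State income tax: $2,121.08 × 0.0857 = $181.78
Federal tax withheld: $2,121.08 × 0.1575 = $334.07
Municipal income tax: $2,121.08 × 0.0329 = $69.78
Social Security tax: $2,342.44 × 0.075 = $175.68
Fitness reimbursement repayment: $17.69
Roth 401(k) contribution: $2,342.44 × 0.0344 = $80.58
Total deductions = $199.11 + $22.25 + $181.78 + $334.07 + $69.78 + $175.68 + $17.69 + $80.58 = $1,080.94
Net pay = $2,342.44 − $1,080.94 = $1,261.50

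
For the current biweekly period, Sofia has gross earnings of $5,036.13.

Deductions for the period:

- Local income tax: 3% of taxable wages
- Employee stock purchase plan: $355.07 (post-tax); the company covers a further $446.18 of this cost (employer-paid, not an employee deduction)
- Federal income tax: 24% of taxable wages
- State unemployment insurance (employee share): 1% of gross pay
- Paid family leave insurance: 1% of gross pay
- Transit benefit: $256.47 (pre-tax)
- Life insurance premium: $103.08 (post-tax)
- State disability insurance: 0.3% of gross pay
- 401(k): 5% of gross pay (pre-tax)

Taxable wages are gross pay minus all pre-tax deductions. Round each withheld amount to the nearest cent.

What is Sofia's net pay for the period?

$2,731.35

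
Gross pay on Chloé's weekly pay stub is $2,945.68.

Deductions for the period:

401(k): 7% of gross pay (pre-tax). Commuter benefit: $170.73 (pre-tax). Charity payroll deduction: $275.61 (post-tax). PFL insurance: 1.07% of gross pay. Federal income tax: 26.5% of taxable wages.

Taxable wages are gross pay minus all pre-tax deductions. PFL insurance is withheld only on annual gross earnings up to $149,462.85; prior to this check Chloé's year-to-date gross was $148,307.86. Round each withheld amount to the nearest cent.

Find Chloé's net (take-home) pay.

401(k): $2,945.68 × 0.07 = $206.20
Commuter benefit: $170.73
Pre-tax total = $206.20 + $170.73 = $376.93
Taxable wages = $2,945.68 − $376.93 = $2,568.75
Federal income tax: $2,568.75 × 0.265 = $680.72
PFL insurance: only $149,462.85 − $148,307.86 = $1,154.99 of this check is subject → $1,154.99 × 0.0107 = $12.36
Charity payroll deduction: $275.61
Total deductions = $206.20 + $170.73 + $680.72 + $12.36 + $275.61 = $1,345.62
Net pay = $2,945.68 − $1,345.62 = $1,600.06

$1,600.06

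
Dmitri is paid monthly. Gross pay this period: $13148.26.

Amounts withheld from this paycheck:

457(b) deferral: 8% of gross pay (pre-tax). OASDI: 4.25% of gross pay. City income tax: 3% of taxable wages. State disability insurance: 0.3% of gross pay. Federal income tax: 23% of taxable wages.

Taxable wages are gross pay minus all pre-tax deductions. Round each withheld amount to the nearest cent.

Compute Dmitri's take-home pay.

$8353.10

457(b) deferral: $13148.26 × 0.08 = $1051.86
Taxable wages = $13148.26 − $1051.86 = $12096.40
City income tax: $12096.40 × 0.03 = $362.89
Federal income tax: $12096.40 × 0.23 = $2782.17
State disability insurance: $13148.26 × 0.003 = $39.44
OASDI: $13148.26 × 0.0425 = $558.80
Total deductions = $1051.86 + $362.89 + $2782.17 + $39.44 + $558.80 = $4795.16
Net pay = $13148.26 − $4795.16 = $8353.10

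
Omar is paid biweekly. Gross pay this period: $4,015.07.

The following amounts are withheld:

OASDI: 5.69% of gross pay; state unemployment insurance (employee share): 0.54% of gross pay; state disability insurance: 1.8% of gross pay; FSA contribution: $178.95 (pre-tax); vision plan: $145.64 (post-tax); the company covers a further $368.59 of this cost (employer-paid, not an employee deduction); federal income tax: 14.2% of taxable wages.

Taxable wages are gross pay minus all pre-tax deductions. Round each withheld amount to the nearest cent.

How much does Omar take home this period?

FSA contribution: $178.95
Taxable wages = $4,015.07 − $178.95 = $3,836.12
Federal income tax: $3,836.12 × 0.142 = $544.73
State disability insurance: $4,015.07 × 0.018 = $72.27
OASDI: $4,015.07 × 0.0569 = $228.46
State unemployment insurance (employee share): $4,015.07 × 0.0054 = $21.68
Vision plan: $145.64
(Employer's $368.59 toward vision plan is not withheld from the employee.)
Total deductions = $178.95 + $544.73 + $72.27 + $228.46 + $21.68 + $145.64 = $1,191.73
Net pay = $4,015.07 − $1,191.73 = $2,823.34

$2,823.34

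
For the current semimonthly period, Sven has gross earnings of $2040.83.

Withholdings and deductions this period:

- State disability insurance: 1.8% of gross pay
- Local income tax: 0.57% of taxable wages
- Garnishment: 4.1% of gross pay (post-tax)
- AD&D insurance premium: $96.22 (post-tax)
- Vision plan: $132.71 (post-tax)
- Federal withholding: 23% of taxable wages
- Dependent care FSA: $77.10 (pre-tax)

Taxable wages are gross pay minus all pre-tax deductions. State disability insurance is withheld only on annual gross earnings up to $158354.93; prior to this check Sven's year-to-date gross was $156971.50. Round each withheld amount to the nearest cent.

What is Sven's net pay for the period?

$1163.38

Dependent care FSA: $77.10
Taxable wages = $2040.83 − $77.10 = $1963.73
Local income tax: $1963.73 × 0.0057 = $11.19
Federal withholding: $1963.73 × 0.23 = $451.66
State disability insurance: only $158354.93 − $156971.50 = $1383.43 of this check is subject → $1383.43 × 0.018 = $24.90
Garnishment: $2040.83 × 0.041 = $83.67
Vision plan: $132.71
AD&D insurance premium: $96.22
Total deductions = $77.10 + $11.19 + $451.66 + $24.90 + $83.67 + $132.71 + $96.22 = $877.45
Net pay = $2040.83 − $877.45 = $1163.38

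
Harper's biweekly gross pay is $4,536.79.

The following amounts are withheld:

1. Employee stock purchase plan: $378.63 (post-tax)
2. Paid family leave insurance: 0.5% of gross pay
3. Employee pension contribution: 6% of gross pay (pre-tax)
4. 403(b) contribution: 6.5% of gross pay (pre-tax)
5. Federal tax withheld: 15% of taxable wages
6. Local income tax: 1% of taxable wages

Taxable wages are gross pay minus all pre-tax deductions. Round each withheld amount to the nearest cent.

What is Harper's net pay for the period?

Employee pension contribution: $4,536.79 × 0.06 = $272.21
403(b) contribution: $4,536.79 × 0.065 = $294.89
Pre-tax total = $272.21 + $294.89 = $567.10
Taxable wages = $4,536.79 − $567.10 = $3,969.69
Local income tax: $3,969.69 × 0.01 = $39.70
Federal tax withheld: $3,969.69 × 0.15 = $595.45
Paid family leave insurance: $4,536.79 × 0.005 = $22.68
Employee stock purchase plan: $378.63
Total deductions = $272.21 + $294.89 + $39.70 + $595.45 + $22.68 + $378.63 = $1,603.56
Net pay = $4,536.79 − $1,603.56 = $2,933.23

$2,933.23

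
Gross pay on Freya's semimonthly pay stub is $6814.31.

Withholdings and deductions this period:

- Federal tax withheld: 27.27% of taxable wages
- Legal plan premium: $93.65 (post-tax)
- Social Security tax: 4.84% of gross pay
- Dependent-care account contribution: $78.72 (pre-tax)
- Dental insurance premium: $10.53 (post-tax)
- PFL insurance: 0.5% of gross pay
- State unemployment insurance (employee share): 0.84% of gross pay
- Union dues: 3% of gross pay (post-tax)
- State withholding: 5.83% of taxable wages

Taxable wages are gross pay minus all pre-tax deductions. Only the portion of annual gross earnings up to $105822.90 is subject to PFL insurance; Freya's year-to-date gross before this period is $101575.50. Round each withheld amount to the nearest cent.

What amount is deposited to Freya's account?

Dependent-care account contribution: $78.72
Taxable wages = $6814.31 − $78.72 = $6735.59
Federal tax withheld: $6735.59 × 0.2727 = $1836.80
State withholding: $6735.59 × 0.0583 = $392.68
PFL insurance: only $105822.90 − $101575.50 = $4247.40 of this check is subject → $4247.40 × 0.005 = $21.24
State unemployment insurance (employee share): $6814.31 × 0.0084 = $57.24
Social Security tax: $6814.31 × 0.0484 = $329.81
Union dues: $6814.31 × 0.03 = $204.43
Legal plan premium: $93.65
Dental insurance premium: $10.53
Total deductions = $78.72 + $1836.80 + $392.68 + $21.24 + $57.24 + $329.81 + $204.43 + $93.65 + $10.53 = $3025.10
Net pay = $6814.31 − $3025.10 = $3789.21

$3789.21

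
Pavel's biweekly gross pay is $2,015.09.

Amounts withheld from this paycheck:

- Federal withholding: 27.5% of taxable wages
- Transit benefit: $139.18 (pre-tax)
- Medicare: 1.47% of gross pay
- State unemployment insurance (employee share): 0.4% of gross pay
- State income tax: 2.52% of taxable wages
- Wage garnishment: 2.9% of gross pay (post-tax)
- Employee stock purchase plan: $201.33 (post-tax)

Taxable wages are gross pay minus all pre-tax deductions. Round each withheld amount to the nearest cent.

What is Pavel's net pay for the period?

Transit benefit: $139.18
Taxable wages = $2,015.09 − $139.18 = $1,875.91
State income tax: $1,875.91 × 0.0252 = $47.27
Federal withholding: $1,875.91 × 0.275 = $515.88
Medicare: $2,015.09 × 0.0147 = $29.62
State unemployment insurance (employee share): $2,015.09 × 0.004 = $8.06
Wage garnishment: $2,015.09 × 0.029 = $58.44
Employee stock purchase plan: $201.33
Total deductions = $139.18 + $47.27 + $515.88 + $29.62 + $8.06 + $58.44 + $201.33 = $999.78
Net pay = $2,015.09 − $999.78 = $1,015.31

$1,015.31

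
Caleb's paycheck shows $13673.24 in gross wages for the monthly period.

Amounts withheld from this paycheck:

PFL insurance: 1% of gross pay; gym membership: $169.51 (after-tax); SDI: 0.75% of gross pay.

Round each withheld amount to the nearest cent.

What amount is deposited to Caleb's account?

PFL insurance: $13673.24 × 0.01 = $136.73
SDI: $13673.24 × 0.0075 = $102.55
Gym membership: $169.51
Total deductions = $136.73 + $102.55 + $169.51 = $408.79
Net pay = $13673.24 − $408.79 = $13264.45

$13264.45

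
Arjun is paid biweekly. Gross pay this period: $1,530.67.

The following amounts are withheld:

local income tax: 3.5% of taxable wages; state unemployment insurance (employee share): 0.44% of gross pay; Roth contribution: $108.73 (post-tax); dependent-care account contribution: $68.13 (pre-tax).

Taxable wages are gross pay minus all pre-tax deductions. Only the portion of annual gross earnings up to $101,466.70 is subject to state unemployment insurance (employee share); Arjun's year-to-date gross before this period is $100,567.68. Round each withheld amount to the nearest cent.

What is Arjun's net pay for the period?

Dependent-care account contribution: $68.13
Taxable wages = $1,530.67 − $68.13 = $1,462.54
Local income tax: $1,462.54 × 0.035 = $51.19
State unemployment insurance (employee share): only $101,466.70 − $100,567.68 = $899.02 of this check is subject → $899.02 × 0.0044 = $3.96
Roth contribution: $108.73
Total deductions = $68.13 + $51.19 + $3.96 + $108.73 = $232.01
Net pay = $1,530.67 − $232.01 = $1,298.66

$1,298.66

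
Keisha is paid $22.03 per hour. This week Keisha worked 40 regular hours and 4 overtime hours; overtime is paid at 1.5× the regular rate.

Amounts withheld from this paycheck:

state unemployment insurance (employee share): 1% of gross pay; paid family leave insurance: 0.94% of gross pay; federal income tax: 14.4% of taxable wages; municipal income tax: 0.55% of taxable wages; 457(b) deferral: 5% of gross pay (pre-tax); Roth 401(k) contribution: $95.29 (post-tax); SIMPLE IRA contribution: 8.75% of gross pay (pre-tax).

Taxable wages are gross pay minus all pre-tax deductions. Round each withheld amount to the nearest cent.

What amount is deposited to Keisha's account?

Regular pay: 40 × $22.03 = $881.20
Overtime pay: 4 × $22.03 × 1.5 = $132.18
Gross pay = $881.20 + $132.18 = $1,013.38
457(b) deferral: $1,013.38 × 0.05 = $50.67
SIMPLE IRA contribution: $1,013.38 × 0.0875 = $88.67
Pre-tax total = $50.67 + $88.67 = $139.34
Taxable wages = $1,013.38 − $139.34 = $874.04
Municipal income tax: $874.04 × 0.0055 = $4.81
Federal income tax: $874.04 × 0.144 = $125.86
Paid family leave insurance: $1,013.38 × 0.0094 = $9.53
State unemployment insurance (employee share): $1,013.38 × 0.01 = $10.13
Roth 401(k) contribution: $95.29
Total deductions = $50.67 + $88.67 + $4.81 + $125.86 + $9.53 + $10.13 + $95.29 = $384.96
Net pay = $1,013.38 − $384.96 = $628.42

$628.42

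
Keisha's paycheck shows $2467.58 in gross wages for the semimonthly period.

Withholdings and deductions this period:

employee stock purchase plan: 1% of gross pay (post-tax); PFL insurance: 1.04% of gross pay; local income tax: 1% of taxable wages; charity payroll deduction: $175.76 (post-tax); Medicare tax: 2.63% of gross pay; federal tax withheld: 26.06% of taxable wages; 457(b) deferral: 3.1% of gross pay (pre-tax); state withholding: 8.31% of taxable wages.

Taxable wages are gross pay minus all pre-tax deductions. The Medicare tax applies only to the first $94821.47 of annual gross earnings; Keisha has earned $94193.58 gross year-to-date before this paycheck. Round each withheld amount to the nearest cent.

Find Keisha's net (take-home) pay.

$1302.75

457(b) deferral: $2467.58 × 0.031 = $76.49
Taxable wages = $2467.58 − $76.49 = $2391.09
Federal tax withheld: $2391.09 × 0.2606 = $623.12
Local income tax: $2391.09 × 0.01 = $23.91
State withholding: $2391.09 × 0.0831 = $198.70
PFL insurance: $2467.58 × 0.0104 = $25.66
Medicare tax: only $94821.47 − $94193.58 = $627.89 of this check is subject → $627.89 × 0.0263 = $16.51
Employee stock purchase plan: $2467.58 × 0.01 = $24.68
Charity payroll deduction: $175.76
Total deductions = $76.49 + $623.12 + $23.91 + $198.70 + $25.66 + $16.51 + $24.68 + $175.76 = $1164.83
Net pay = $2467.58 − $1164.83 = $1302.75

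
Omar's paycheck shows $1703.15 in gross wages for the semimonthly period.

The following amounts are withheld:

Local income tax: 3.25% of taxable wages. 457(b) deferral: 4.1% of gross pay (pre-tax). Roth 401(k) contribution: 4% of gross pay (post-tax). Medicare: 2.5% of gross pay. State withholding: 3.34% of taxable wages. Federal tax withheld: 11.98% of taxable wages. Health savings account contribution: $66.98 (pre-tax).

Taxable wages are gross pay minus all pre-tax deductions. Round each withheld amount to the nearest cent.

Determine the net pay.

$1164.75

457(b) deferral: $1703.15 × 0.041 = $69.83
Health savings account contribution: $66.98
Pre-tax total = $69.83 + $66.98 = $136.81
Taxable wages = $1703.15 − $136.81 = $1566.34
Local income tax: $1566.34 × 0.0325 = $50.91
Federal tax withheld: $1566.34 × 0.1198 = $187.65
State withholding: $1566.34 × 0.0334 = $52.32
Medicare: $1703.15 × 0.025 = $42.58
Roth 401(k) contribution: $1703.15 × 0.04 = $68.13
Total deductions = $69.83 + $66.98 + $50.91 + $187.65 + $52.32 + $42.58 + $68.13 = $538.40
Net pay = $1703.15 − $538.40 = $1164.75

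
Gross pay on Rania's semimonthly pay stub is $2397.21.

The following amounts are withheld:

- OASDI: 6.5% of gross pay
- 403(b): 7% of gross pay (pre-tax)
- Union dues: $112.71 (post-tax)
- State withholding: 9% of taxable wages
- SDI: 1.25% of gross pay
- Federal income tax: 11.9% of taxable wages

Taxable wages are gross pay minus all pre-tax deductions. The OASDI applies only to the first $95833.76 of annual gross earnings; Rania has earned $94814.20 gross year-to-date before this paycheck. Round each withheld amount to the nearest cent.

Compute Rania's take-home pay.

$1554.51

403(b): $2397.21 × 0.07 = $167.80
Taxable wages = $2397.21 − $167.80 = $2229.41
State withholding: $2229.41 × 0.09 = $200.65
Federal income tax: $2229.41 × 0.119 = $265.30
SDI: $2397.21 × 0.0125 = $29.97
OASDI: only $95833.76 − $94814.20 = $1019.56 of this check is subject → $1019.56 × 0.065 = $66.27
Union dues: $112.71
Total deductions = $167.80 + $200.65 + $265.30 + $29.97 + $66.27 + $112.71 = $842.70
Net pay = $2397.21 − $842.70 = $1554.51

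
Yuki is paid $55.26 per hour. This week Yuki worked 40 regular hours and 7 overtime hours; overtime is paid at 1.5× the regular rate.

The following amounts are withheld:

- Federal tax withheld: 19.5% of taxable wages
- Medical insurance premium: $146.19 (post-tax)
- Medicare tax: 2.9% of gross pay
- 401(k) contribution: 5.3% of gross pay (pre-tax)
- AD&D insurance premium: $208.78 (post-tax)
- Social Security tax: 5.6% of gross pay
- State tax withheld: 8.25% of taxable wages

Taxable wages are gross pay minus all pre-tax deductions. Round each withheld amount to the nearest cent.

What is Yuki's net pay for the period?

$1,317.19

Regular pay: 40 × $55.26 = $2,210.40
Overtime pay: 7 × $55.26 × 1.5 = $580.23
Gross pay = $2,210.40 + $580.23 = $2,790.63
401(k) contribution: $2,790.63 × 0.053 = $147.90
Taxable wages = $2,790.63 − $147.90 = $2,642.73
Federal tax withheld: $2,642.73 × 0.195 = $515.33
State tax withheld: $2,642.73 × 0.0825 = $218.03
Social Security tax: $2,790.63 × 0.056 = $156.28
Medicare tax: $2,790.63 × 0.029 = $80.93
AD&D insurance premium: $208.78
Medical insurance premium: $146.19
Total deductions = $147.90 + $515.33 + $218.03 + $156.28 + $80.93 + $208.78 + $146.19 = $1,473.44
Net pay = $2,790.63 − $1,473.44 = $1,317.19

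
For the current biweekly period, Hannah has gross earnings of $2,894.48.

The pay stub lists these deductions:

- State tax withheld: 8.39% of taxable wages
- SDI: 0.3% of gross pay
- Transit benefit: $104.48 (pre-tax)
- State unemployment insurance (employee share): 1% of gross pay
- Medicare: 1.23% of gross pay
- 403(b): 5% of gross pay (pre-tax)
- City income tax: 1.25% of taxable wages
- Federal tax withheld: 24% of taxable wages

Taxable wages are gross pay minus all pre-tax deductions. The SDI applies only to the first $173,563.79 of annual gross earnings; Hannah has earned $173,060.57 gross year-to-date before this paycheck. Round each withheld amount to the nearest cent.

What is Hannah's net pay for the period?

403(b): $2,894.48 × 0.05 = $144.72
Transit benefit: $104.48
Pre-tax total = $144.72 + $104.48 = $249.20
Taxable wages = $2,894.48 − $249.20 = $2,645.28
State tax withheld: $2,645.28 × 0.0839 = $221.94
City income tax: $2,645.28 × 0.0125 = $33.07
Federal tax withheld: $2,645.28 × 0.24 = $634.87
Medicare: $2,894.48 × 0.0123 = $35.60
State unemployment insurance (employee share): $2,894.48 × 0.01 = $28.94
SDI: only $173,563.79 − $173,060.57 = $503.22 of this check is subject → $503.22 × 0.003 = $1.51
Total deductions = $144.72 + $104.48 + $221.94 + $33.07 + $634.87 + $35.60 + $28.94 + $1.51 = $1,205.13
Net pay = $2,894.48 − $1,205.13 = $1,689.35

$1,689.35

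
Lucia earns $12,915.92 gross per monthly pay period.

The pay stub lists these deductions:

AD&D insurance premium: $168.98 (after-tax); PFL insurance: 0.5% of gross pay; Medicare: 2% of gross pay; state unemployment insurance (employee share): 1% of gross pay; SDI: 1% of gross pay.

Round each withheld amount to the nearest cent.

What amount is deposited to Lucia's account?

$12,165.72

Medicare: $12,915.92 × 0.02 = $258.32
PFL insurance: $12,915.92 × 0.005 = $64.58
State unemployment insurance (employee share): $12,915.92 × 0.01 = $129.16
SDI: $12,915.92 × 0.01 = $129.16
AD&D insurance premium: $168.98
Total deductions = $258.32 + $64.58 + $129.16 + $129.16 + $168.98 = $750.20
Net pay = $12,915.92 − $750.20 = $12,165.72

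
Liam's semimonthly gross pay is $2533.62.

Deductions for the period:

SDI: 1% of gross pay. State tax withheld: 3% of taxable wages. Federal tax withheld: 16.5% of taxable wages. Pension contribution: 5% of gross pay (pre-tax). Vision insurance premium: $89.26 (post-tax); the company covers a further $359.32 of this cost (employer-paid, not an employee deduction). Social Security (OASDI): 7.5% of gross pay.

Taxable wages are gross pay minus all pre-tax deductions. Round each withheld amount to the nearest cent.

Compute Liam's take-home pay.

Pension contribution: $2533.62 × 0.05 = $126.68
Taxable wages = $2533.62 − $126.68 = $2406.94
Federal tax withheld: $2406.94 × 0.165 = $397.15
State tax withheld: $2406.94 × 0.03 = $72.21
SDI: $2533.62 × 0.01 = $25.34
Social Security (OASDI): $2533.62 × 0.075 = $190.02
Vision insurance premium: $89.26
(Employer's $359.32 toward vision insurance premium is not withheld from the employee.)
Total deductions = $126.68 + $397.15 + $72.21 + $25.34 + $190.02 + $89.26 = $900.66
Net pay = $2533.62 − $900.66 = $1632.96

$1632.96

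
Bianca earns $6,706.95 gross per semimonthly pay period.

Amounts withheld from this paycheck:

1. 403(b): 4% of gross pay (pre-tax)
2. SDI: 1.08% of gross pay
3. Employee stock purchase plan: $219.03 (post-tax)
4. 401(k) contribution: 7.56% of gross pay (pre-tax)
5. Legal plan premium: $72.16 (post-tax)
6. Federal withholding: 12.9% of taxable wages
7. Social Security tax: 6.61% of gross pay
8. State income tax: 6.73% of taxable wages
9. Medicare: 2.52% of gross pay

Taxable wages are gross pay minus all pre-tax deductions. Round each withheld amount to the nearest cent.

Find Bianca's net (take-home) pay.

401(k) contribution: $6,706.95 × 0.0756 = $507.05
403(b): $6,706.95 × 0.04 = $268.28
Pre-tax total = $507.05 + $268.28 = $775.33
Taxable wages = $6,706.95 − $775.33 = $5,931.62
State income tax: $5,931.62 × 0.0673 = $399.20
Federal withholding: $5,931.62 × 0.129 = $765.18
Medicare: $6,706.95 × 0.0252 = $169.02
Social Security tax: $6,706.95 × 0.0661 = $443.33
SDI: $6,706.95 × 0.0108 = $72.44
Employee stock purchase plan: $219.03
Legal plan premium: $72.16
Total deductions = $507.05 + $268.28 + $399.20 + $765.18 + $169.02 + $443.33 + $72.44 + $219.03 + $72.16 = $2,915.69
Net pay = $6,706.95 − $2,915.69 = $3,791.26

$3,791.26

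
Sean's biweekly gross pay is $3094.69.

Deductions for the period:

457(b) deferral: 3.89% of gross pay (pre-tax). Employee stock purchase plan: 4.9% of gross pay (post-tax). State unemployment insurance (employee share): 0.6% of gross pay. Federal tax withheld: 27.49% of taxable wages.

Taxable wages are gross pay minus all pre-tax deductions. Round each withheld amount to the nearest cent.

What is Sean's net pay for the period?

457(b) deferral: $3094.69 × 0.0389 = $120.38
Taxable wages = $3094.69 − $120.38 = $2974.31
Federal tax withheld: $2974.31 × 0.2749 = $817.64
State unemployment insurance (employee share): $3094.69 × 0.006 = $18.57
Employee stock purchase plan: $3094.69 × 0.049 = $151.64
Total deductions = $120.38 + $817.64 + $18.57 + $151.64 = $1108.23
Net pay = $3094.69 − $1108.23 = $1986.46

$1986.46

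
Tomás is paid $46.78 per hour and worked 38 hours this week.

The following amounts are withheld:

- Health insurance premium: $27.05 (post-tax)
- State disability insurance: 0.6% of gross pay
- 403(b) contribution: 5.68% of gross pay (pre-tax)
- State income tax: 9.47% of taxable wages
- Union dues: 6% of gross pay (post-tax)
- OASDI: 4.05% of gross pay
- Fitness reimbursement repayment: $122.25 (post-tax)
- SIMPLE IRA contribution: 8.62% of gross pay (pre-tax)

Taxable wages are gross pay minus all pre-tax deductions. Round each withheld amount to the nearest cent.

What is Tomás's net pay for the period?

Gross pay: 38 × $46.78 = $1,777.64
403(b) contribution: $1,777.64 × 0.0568 = $100.97
SIMPLE IRA contribution: $1,777.64 × 0.0862 = $153.23
Pre-tax total = $100.97 + $153.23 = $254.20
Taxable wages = $1,777.64 − $254.20 = $1,523.44
State income tax: $1,523.44 × 0.0947 = $144.27
OASDI: $1,777.64 × 0.0405 = $71.99
State disability insurance: $1,777.64 × 0.006 = $10.67
Fitness reimbursement repayment: $122.25
Health insurance premium: $27.05
Union dues: $1,777.64 × 0.06 = $106.66
Total deductions = $100.97 + $153.23 + $144.27 + $71.99 + $10.67 + $122.25 + $27.05 + $106.66 = $737.09
Net pay = $1,777.64 − $737.09 = $1,040.55

$1,040.55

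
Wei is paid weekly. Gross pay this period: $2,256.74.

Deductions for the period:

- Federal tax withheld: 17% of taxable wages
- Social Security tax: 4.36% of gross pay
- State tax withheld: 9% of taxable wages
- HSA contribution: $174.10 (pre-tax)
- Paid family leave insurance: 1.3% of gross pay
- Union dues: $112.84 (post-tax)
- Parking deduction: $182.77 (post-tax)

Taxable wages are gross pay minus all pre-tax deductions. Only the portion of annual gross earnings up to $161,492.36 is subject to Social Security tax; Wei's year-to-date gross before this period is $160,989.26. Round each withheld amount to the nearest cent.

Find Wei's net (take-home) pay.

$1,194.26

HSA contribution: $174.10
Taxable wages = $2,256.74 − $174.10 = $2,082.64
Federal tax withheld: $2,082.64 × 0.17 = $354.05
State tax withheld: $2,082.64 × 0.09 = $187.44
Social Security tax: only $161,492.36 − $160,989.26 = $503.10 of this check is subject → $503.10 × 0.0436 = $21.94
Paid family leave insurance: $2,256.74 × 0.013 = $29.34
Union dues: $112.84
Parking deduction: $182.77
Total deductions = $174.10 + $354.05 + $187.44 + $21.94 + $29.34 + $112.84 + $182.77 = $1,062.48
Net pay = $2,256.74 − $1,062.48 = $1,194.26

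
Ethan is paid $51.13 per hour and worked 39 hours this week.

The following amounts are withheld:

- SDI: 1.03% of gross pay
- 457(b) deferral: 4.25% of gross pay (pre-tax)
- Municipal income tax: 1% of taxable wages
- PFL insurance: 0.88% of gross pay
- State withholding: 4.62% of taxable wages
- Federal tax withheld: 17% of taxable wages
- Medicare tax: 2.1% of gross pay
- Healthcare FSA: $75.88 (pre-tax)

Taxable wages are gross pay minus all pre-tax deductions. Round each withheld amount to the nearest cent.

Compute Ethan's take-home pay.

$1,338.76

Gross pay: 39 × $51.13 = $1,994.07
Healthcare FSA: $75.88
457(b) deferral: $1,994.07 × 0.0425 = $84.75
Pre-tax total = $75.88 + $84.75 = $160.63
Taxable wages = $1,994.07 − $160.63 = $1,833.44
State withholding: $1,833.44 × 0.0462 = $84.70
Municipal income tax: $1,833.44 × 0.01 = $18.33
Federal tax withheld: $1,833.44 × 0.17 = $311.68
SDI: $1,994.07 × 0.0103 = $20.54
PFL insurance: $1,994.07 × 0.0088 = $17.55
Medicare tax: $1,994.07 × 0.021 = $41.88
Total deductions = $75.88 + $84.75 + $84.70 + $18.33 + $311.68 + $20.54 + $17.55 + $41.88 = $655.31
Net pay = $1,994.07 − $655.31 = $1,338.76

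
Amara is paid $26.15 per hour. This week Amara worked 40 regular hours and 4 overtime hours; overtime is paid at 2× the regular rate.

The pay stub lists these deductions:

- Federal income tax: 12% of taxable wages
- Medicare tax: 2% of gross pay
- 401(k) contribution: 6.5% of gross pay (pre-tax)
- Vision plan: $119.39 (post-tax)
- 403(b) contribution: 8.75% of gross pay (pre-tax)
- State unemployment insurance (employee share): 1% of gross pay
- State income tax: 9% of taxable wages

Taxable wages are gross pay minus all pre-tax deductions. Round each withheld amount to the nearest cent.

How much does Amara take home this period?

$683.35

Regular pay: 40 × $26.15 = $1046.00
Overtime pay: 4 × $26.15 × 2 = $209.20
Gross pay = $1046.00 + $209.20 = $1255.20
403(b) contribution: $1255.20 × 0.0875 = $109.83
401(k) contribution: $1255.20 × 0.065 = $81.59
Pre-tax total = $109.83 + $81.59 = $191.42
Taxable wages = $1255.20 − $191.42 = $1063.78
State income tax: $1063.78 × 0.09 = $95.74
Federal income tax: $1063.78 × 0.12 = $127.65
State unemployment insurance (employee share): $1255.20 × 0.01 = $12.55
Medicare tax: $1255.20 × 0.02 = $25.10
Vision plan: $119.39
Total deductions = $109.83 + $81.59 + $95.74 + $127.65 + $12.55 + $25.10 + $119.39 = $571.85
Net pay = $1255.20 − $571.85 = $683.35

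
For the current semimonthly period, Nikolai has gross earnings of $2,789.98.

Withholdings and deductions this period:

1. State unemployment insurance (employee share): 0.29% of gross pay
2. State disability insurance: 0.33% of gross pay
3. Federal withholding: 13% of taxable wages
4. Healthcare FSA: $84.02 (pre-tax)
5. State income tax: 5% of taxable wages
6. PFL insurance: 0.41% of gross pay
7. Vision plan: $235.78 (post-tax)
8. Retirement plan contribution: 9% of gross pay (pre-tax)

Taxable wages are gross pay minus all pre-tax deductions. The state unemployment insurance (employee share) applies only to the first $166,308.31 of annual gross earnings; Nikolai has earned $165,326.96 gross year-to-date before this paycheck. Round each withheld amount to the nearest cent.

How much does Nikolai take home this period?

$1,753.71

Healthcare FSA: $84.02
Retirement plan contribution: $2,789.98 × 0.09 = $251.10
Pre-tax total = $84.02 + $251.10 = $335.12
Taxable wages = $2,789.98 − $335.12 = $2,454.86
State income tax: $2,454.86 × 0.05 = $122.74
Federal withholding: $2,454.86 × 0.13 = $319.13
PFL insurance: $2,789.98 × 0.0041 = $11.44
State disability insurance: $2,789.98 × 0.0033 = $9.21
State unemployment insurance (employee share): only $166,308.31 − $165,326.96 = $981.35 of this check is subject → $981.35 × 0.0029 = $2.85
Vision plan: $235.78
Total deductions = $84.02 + $251.10 + $122.74 + $319.13 + $11.44 + $9.21 + $2.85 + $235.78 = $1,036.27
Net pay = $2,789.98 − $1,036.27 = $1,753.71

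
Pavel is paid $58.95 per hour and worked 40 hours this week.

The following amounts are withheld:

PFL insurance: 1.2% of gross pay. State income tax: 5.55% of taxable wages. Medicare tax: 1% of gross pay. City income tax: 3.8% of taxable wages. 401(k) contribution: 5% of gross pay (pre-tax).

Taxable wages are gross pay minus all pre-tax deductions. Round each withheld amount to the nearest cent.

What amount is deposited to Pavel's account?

$1978.77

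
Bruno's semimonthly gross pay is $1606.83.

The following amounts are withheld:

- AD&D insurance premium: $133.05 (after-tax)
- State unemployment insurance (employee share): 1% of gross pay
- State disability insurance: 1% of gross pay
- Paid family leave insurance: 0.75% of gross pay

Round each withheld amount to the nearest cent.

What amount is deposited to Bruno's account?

$1429.59

Paid family leave insurance: $1606.83 × 0.0075 = $12.05
State disability insurance: $1606.83 × 0.01 = $16.07
State unemployment insurance (employee share): $1606.83 × 0.01 = $16.07
AD&D insurance premium: $133.05
Total deductions = $12.05 + $16.07 + $16.07 + $133.05 = $177.24
Net pay = $1606.83 − $177.24 = $1429.59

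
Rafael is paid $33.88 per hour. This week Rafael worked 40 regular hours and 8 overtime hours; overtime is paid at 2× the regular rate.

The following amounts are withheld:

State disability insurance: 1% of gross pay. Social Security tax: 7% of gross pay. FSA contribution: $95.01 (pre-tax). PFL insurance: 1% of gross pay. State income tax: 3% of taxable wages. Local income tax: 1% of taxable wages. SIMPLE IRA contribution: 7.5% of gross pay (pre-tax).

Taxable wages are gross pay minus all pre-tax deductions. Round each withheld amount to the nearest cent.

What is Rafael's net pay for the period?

Regular pay: 40 × $33.88 = $1355.20
Overtime pay: 8 × $33.88 × 2 = $542.08
Gross pay = $1355.20 + $542.08 = $1897.28
FSA contribution: $95.01
SIMPLE IRA contribution: $1897.28 × 0.075 = $142.30
Pre-tax total = $95.01 + $142.30 = $237.31
Taxable wages = $1897.28 − $237.31 = $1659.97
State income tax: $1659.97 × 0.03 = $49.80
Local income tax: $1659.97 × 0.01 = $16.60
State disability insurance: $1897.28 × 0.01 = $18.97
Social Security tax: $1897.28 × 0.07 = $132.81
PFL insurance: $1897.28 × 0.01 = $18.97
Total deductions = $95.01 + $142.30 + $49.80 + $16.60 + $18.97 + $132.81 + $18.97 = $474.46
Net pay = $1897.28 − $474.46 = $1422.82

$1422.82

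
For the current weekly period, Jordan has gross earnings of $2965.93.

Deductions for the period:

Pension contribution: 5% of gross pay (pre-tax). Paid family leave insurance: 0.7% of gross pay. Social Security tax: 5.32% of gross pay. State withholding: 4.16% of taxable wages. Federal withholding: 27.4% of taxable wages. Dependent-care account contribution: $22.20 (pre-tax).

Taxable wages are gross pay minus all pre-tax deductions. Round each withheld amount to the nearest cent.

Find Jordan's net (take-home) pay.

$1734.64

Dependent-care account contribution: $22.20
Pension contribution: $2965.93 × 0.05 = $148.30
Pre-tax total = $22.20 + $148.30 = $170.50
Taxable wages = $2965.93 − $170.50 = $2795.43
State withholding: $2795.43 × 0.0416 = $116.29
Federal withholding: $2795.43 × 0.274 = $765.95
Social Security tax: $2965.93 × 0.0532 = $157.79
Paid family leave insurance: $2965.93 × 0.007 = $20.76
Total deductions = $22.20 + $148.30 + $116.29 + $765.95 + $157.79 + $20.76 = $1231.29
Net pay = $2965.93 − $1231.29 = $1734.64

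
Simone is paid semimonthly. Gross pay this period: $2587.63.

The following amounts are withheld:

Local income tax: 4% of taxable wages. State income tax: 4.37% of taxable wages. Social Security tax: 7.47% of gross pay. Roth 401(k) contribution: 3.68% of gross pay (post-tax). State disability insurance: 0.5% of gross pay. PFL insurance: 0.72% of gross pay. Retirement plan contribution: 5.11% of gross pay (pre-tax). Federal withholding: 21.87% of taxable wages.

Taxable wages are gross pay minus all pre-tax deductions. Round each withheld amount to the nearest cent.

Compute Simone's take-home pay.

$1392.79

Retirement plan contribution: $2587.63 × 0.0511 = $132.23
Taxable wages = $2587.63 − $132.23 = $2455.40
State income tax: $2455.40 × 0.0437 = $107.30
Local income tax: $2455.40 × 0.04 = $98.22
Federal withholding: $2455.40 × 0.2187 = $537.00
PFL insurance: $2587.63 × 0.0072 = $18.63
State disability insurance: $2587.63 × 0.005 = $12.94
Social Security tax: $2587.63 × 0.0747 = $193.30
Roth 401(k) contribution: $2587.63 × 0.0368 = $95.22
Total deductions = $132.23 + $107.30 + $98.22 + $537.00 + $18.63 + $12.94 + $193.30 + $95.22 = $1194.84
Net pay = $2587.63 − $1194.84 = $1392.79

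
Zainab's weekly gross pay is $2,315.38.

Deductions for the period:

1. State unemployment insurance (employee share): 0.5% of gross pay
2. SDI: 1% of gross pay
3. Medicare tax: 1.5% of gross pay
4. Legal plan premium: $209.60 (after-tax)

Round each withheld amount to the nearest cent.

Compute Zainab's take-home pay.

Medicare tax: $2,315.38 × 0.015 = $34.73
SDI: $2,315.38 × 0.01 = $23.15
State unemployment insurance (employee share): $2,315.38 × 0.005 = $11.58
Legal plan premium: $209.60
Total deductions = $34.73 + $23.15 + $11.58 + $209.60 = $279.06
Net pay = $2,315.38 − $279.06 = $2,036.32

$2,036.32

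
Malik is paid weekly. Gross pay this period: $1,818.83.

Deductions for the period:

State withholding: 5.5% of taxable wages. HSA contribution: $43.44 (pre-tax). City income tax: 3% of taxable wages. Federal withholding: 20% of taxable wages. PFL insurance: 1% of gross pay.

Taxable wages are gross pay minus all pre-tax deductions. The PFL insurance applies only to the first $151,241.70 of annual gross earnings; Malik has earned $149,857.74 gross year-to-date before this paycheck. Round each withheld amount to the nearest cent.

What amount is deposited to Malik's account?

HSA contribution: $43.44
Taxable wages = $1,818.83 − $43.44 = $1,775.39
Federal withholding: $1,775.39 × 0.2 = $355.08
City income tax: $1,775.39 × 0.03 = $53.26
State withholding: $1,775.39 × 0.055 = $97.65
PFL insurance: only $151,241.70 − $149,857.74 = $1,383.96 of this check is subject → $1,383.96 × 0.01 = $13.84
Total deductions = $43.44 + $355.08 + $53.26 + $97.65 + $13.84 = $563.27
Net pay = $1,818.83 − $563.27 = $1,255.56

$1,255.56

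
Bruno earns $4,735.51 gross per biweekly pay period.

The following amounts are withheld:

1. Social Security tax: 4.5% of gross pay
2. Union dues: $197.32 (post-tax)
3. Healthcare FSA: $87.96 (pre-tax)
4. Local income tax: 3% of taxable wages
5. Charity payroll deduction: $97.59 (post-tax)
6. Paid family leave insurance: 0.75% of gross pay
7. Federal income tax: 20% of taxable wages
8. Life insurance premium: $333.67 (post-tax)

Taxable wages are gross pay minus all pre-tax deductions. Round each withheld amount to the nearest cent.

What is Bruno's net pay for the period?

Healthcare FSA: $87.96
Taxable wages = $4,735.51 − $87.96 = $4,647.55
Local income tax: $4,647.55 × 0.03 = $139.43
Federal income tax: $4,647.55 × 0.2 = $929.51
Paid family leave insurance: $4,735.51 × 0.0075 = $35.52
Social Security tax: $4,735.51 × 0.045 = $213.10
Union dues: $197.32
Charity payroll deduction: $97.59
Life insurance premium: $333.67
Total deductions = $87.96 + $139.43 + $929.51 + $35.52 + $213.10 + $197.32 + $97.59 + $333.67 = $2,034.10
Net pay = $4,735.51 − $2,034.10 = $2,701.41

$2,701.41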